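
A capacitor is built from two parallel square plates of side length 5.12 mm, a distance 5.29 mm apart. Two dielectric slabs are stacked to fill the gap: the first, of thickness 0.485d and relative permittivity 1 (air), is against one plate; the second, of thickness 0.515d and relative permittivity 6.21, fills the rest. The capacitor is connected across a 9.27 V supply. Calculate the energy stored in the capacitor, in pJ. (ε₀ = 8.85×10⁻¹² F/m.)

A = (5.12 mm)² = 2.62×10⁻⁵ m².
Stacked slabs ⇒ two capacitors in series, each with the full plate area.
C₁ = κ₁ε₀A/d₁ = 1.00 × 8.85×10⁻¹² × 2.62×10⁻⁵ / 2.57×10⁻³ = 9.04×10⁻¹⁴ F.
C₂ = κ₂ε₀A/d₂ = 6.21 × 8.85×10⁻¹² × 2.62×10⁻⁵ / 2.72×10⁻³ = 5.29×10⁻¹³ F.
C = (1/C₁ + 1/C₂)⁻¹ = 7.72×10⁻¹⁴ F.
U = ½CV² = ½ × 7.72×10⁻¹⁴ × (9.27)² = 3.32×10⁻¹² J.

U ≈ 3.32 pJ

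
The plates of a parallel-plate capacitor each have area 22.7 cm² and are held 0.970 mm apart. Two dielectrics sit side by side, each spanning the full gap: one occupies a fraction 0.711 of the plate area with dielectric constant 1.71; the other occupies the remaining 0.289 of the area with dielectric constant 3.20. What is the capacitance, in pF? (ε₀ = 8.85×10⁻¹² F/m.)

A = 22.7 cm² = 2.27×10⁻³ m².
Side-by-side slabs ⇒ two capacitors in parallel, each spanning the full gap.
C₁ = κ₁ε₀A₁/d = 1.71 × 8.85×10⁻¹² × 1.61×10⁻³ / 9.70×10⁻⁴ = 2.52×10⁻¹¹ F.
C₂ = κ₂ε₀A₂/d = 3.20 × 8.85×10⁻¹² × 6.56×10⁻⁴ / 9.70×10⁻⁴ = 1.92×10⁻¹¹ F.
C = C₁ + C₂ = 4.43×10⁻¹¹ F.

C ≈ 44.3 pF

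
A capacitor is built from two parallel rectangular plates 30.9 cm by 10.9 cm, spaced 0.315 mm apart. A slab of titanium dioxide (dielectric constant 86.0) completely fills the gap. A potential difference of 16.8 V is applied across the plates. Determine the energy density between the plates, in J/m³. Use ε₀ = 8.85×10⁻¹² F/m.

1.08 J/m³

E = V/d = 16.8 / 3.15×10⁻⁴ = 5.33×10⁴ V/m.
u = ½κε₀E² = ½ × 86.0 × 8.85×10⁻¹² × (5.33×10⁴)² = 1.08 J/m³.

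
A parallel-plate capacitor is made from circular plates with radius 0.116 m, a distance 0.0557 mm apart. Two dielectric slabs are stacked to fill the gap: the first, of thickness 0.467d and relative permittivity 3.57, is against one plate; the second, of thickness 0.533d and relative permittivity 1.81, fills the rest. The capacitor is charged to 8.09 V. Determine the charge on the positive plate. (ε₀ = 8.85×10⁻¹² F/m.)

128 nC

A = π(0.116 m)² = 4.23×10⁻² m².
Stacked slabs ⇒ two capacitors in series, each with the full plate area.
C₁ = κ₁ε₀A/d₁ = 3.57 × 8.85×10⁻¹² × 4.23×10⁻² / 2.60×10⁻⁵ = 5.13×10⁻⁸ F.
C₂ = κ₂ε₀A/d₂ = 1.81 × 8.85×10⁻¹² × 4.23×10⁻² / 2.97×10⁻⁵ = 2.28×10⁻⁸ F.
C = (1/C₁ + 1/C₂)⁻¹ = 1.58×10⁻⁸ F.
Q = CV = 1.58×10⁻⁸ × 8.09 = 1.28×10⁻⁷ C.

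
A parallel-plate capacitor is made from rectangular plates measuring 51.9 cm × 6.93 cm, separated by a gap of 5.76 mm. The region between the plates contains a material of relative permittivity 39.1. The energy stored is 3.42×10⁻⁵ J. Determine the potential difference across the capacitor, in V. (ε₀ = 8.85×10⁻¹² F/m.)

A = 51.9 × 6.93 cm² = 3.60×10⁻² m².
C = κε₀A/d = 39.1 × 8.85×10⁻¹² × 3.60×10⁻² / 5.76×10⁻³ = 2.16×10⁻⁹ F.
V = √(2U/C) = √(2 × 3.42×10⁻⁵ / 2.16×10⁻⁹) = 1.78×10² V.

V ≈ 178 V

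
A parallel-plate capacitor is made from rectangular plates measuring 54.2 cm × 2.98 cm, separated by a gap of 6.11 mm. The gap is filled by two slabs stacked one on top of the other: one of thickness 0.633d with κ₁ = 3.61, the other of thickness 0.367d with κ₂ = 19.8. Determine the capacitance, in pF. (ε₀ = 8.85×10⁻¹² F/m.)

121 pF

A = 54.2 × 2.98 cm² = 1.62×10⁻² m².
Stacked slabs ⇒ two capacitors in series, each with the full plate area.
C₁ = κ₁ε₀A/d₁ = 3.61 × 8.85×10⁻¹² × 1.62×10⁻² / 3.87×10⁻³ = 1.33×10⁻¹⁰ F.
C₂ = κ₂ε₀A/d₂ = 19.8 × 8.85×10⁻¹² × 1.62×10⁻² / 2.24×10⁻³ = 1.26×10⁻⁹ F.
C = (1/C₁ + 1/C₂)⁻¹ = 1.21×10⁻¹⁰ F.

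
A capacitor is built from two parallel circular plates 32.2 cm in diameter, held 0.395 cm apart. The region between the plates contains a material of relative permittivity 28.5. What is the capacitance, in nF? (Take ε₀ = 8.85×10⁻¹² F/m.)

A = π(32.2/2 cm)² = 8.14×10⁻² m².
C = κε₀A/d = 28.5 × 8.85×10⁻¹² × 8.14×10⁻² / 3.95×10⁻³ = 5.20×10⁻⁹ F.

C ≈ 5.20 nF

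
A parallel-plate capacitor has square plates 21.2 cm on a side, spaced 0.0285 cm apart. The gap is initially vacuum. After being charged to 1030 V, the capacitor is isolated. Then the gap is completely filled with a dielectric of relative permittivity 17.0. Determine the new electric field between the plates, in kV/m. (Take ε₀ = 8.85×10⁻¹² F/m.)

A = (21.2 cm)² = 4.49×10⁻² m².
Initially C₁ = ε₀A/d = 8.85×10⁻¹² × 4.49×10⁻² / 2.85×10⁻⁴ = 1.40×10⁻⁹ F.
E₁ = 3.61×10⁶ V/m.
Isolated ⇒ Q is held fixed. V₂ = Q/C₂ = V₁/17.0; E = V/d, so E₂/E₁ = (V₂/V₁)(d₁/d₂) = 0.0588.
E₂ = 0.0588 × 3.61×10⁶ = 2.13×10⁵ V/m.

E ≈ 213 kV/m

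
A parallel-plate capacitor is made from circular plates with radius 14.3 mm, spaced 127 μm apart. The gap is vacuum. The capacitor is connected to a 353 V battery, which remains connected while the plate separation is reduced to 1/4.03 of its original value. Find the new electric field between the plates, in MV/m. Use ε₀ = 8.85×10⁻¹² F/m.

E ≈ 11.2 MV/m

A = π(14.3 mm)² = 6.42×10⁻⁴ m².
Initially C₁ = ε₀A/d = 8.85×10⁻¹² × 6.42×10⁻⁴ / 1.27×10⁻⁴ = 4.48×10⁻¹¹ F.
E₁ = 2.78×10⁶ V/m.
Battery connected ⇒ V is held fixed. E = V/d, so E₂/E₁ = d₁/d₂ = 4.03.
E₂ = 4.03 × 2.78×10⁶ = 1.12×10⁷ V/m.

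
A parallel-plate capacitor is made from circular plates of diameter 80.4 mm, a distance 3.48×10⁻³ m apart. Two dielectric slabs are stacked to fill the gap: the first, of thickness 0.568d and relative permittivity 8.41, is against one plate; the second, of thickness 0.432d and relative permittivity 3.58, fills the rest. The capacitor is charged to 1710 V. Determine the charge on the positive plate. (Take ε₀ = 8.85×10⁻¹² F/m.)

A = π(80.4/2 mm)² = 5.08×10⁻³ m².
Stacked slabs ⇒ two capacitors in series, each with the full plate area.
C₁ = κ₁ε₀A/d₁ = 8.41 × 8.85×10⁻¹² × 5.08×10⁻³ / 1.98×10⁻³ = 1.91×10⁻¹⁰ F.
C₂ = κ₂ε₀A/d₂ = 3.58 × 8.85×10⁻¹² × 5.08×10⁻³ / 1.50×10⁻³ = 1.07×10⁻¹⁰ F.
C = (1/C₁ + 1/C₂)⁻¹ = 6.86×10⁻¹¹ F.
Q = CV = 6.86×10⁻¹¹ × 1710 = 1.17×10⁻⁷ C.

Q ≈ 117 nC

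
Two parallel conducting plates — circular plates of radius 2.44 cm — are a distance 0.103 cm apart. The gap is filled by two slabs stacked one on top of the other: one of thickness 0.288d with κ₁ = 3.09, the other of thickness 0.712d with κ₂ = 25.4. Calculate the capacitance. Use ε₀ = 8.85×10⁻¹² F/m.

C ≈ 133 pF

A = π(2.44 cm)² = 1.87×10⁻³ m².
Stacked slabs ⇒ two capacitors in series, each with the full plate area.
C₁ = κ₁ε₀A/d₁ = 3.09 × 8.85×10⁻¹² × 1.87×10⁻³ / 2.97×10⁻⁴ = 1.72×10⁻¹⁰ F.
C₂ = κ₂ε₀A/d₂ = 25.4 × 8.85×10⁻¹² × 1.87×10⁻³ / 7.33×10⁻⁴ = 5.73×10⁻¹⁰ F.
C = (1/C₁ + 1/C₂)⁻¹ = 1.33×10⁻¹⁰ F.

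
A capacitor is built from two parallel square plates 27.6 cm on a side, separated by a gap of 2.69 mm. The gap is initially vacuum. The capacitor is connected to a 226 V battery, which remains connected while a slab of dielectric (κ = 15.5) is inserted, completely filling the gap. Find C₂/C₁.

15.5

C = κε₀A/d scales with κ, so C₂/C₁ = κ = 15.5.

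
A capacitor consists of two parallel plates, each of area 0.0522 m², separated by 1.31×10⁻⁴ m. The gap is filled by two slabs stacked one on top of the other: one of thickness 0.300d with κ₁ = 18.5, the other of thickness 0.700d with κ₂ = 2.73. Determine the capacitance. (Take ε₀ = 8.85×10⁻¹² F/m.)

12.9 nF

Stacked slabs ⇒ two capacitors in series, each with the full plate area.
C₁ = κ₁ε₀A/d₁ = 18.5 × 8.85×10⁻¹² × 5.22×10⁻² / 3.93×10⁻⁵ = 2.17×10⁻⁷ F.
C₂ = κ₂ε₀A/d₂ = 2.73 × 8.85×10⁻¹² × 5.22×10⁻² / 9.17×10⁻⁵ = 1.38×10⁻⁸ F.
C = (1/C₁ + 1/C₂)⁻¹ = 1.29×10⁻⁸ F.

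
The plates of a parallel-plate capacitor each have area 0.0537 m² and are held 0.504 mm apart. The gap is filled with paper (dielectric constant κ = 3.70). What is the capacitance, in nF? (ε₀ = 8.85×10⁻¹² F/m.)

C = κε₀A/d = 3.70 × 8.85×10⁻¹² × 5.37×10⁻² / 5.04×10⁻⁴ = 3.49×10⁻⁹ F.

3.49 nF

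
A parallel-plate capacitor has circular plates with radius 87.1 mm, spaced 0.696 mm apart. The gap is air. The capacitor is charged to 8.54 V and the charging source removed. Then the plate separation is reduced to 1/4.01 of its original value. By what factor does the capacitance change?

C₂/C₁ ≈ 4.01

C = ε₀A/d scales as 1/d, so C₂/C₁ = d₁/d₂ = 4.01.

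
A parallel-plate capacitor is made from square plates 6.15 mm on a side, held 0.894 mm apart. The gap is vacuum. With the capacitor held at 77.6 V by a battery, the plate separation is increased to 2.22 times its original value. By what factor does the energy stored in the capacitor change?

Battery connected ⇒ V is held fixed.
C₂ = 0.450 C₁ and U = ½CV², so U₂/U₁ = C₂/C₁ = 0.450.

U₂/U₁ ≈ 0.450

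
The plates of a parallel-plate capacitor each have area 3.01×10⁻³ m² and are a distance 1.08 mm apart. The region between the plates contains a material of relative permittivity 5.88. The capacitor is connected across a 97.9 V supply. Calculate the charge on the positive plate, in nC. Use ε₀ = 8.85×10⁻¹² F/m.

C = κε₀A/d = 5.88 × 8.85×10⁻¹² × 3.01×10⁻³ / 1.08×10⁻³ = 1.45×10⁻¹⁰ F.
Q = CV = 1.45×10⁻¹⁰ × 97.9 = 1.42×10⁻⁸ C.

14.2 nC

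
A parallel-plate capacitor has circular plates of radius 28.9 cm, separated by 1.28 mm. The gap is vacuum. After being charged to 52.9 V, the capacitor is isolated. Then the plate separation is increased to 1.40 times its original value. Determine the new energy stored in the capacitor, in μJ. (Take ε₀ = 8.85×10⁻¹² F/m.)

A = π(28.9 cm)² = 0.262 m².
Initially C₁ = ε₀A/d = 8.85×10⁻¹² × 0.262 / 1.28×10⁻³ = 1.81×10⁻⁹ F.
U₁ = 2.54×10⁻⁶ J.
Isolated ⇒ Q is held fixed. C₂ = 0.714 C₁ and U = Q²/(2C), so U₂/U₁ = C₁/C₂ = 1.40.
U₂ = 1.40 × 2.54×10⁻⁶ = 3.55×10⁻⁶ J.

U ≈ 3.55 μJ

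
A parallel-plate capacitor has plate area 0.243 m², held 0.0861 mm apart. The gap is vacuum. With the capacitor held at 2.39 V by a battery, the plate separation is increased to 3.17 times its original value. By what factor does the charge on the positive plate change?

Battery connected ⇒ V is held fixed.
C₂ = 0.315 C₁ and Q = CV, so Q₂/Q₁ = C₂/C₁ = 0.315.

Q₂/Q₁ ≈ 0.315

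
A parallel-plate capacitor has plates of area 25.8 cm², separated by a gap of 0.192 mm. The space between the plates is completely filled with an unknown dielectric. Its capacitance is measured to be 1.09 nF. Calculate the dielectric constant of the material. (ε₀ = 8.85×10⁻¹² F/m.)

9.17

A = 25.8 cm² = 2.58×10⁻³ m².
κ = Cd/(ε₀A) = 1.09×10⁻⁹ × 1.92×10⁻⁴ / (8.85×10⁻¹² × 2.58×10⁻³) = 9.17.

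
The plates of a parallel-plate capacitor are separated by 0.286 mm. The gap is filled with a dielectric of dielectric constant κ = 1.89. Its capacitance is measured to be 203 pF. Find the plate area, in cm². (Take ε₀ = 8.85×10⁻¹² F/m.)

A = Cd/(κε₀) = 2.03×10⁻¹⁰ × 2.86×10⁻⁴ / (1.89 × 8.85×10⁻¹²) = 3.47×10⁻³ m².

34.7 cm²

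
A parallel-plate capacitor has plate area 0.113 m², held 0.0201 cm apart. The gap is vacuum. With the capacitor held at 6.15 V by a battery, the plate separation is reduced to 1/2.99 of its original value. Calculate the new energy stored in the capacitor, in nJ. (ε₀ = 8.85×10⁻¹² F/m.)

Initially C₁ = ε₀A/d = 8.85×10⁻¹² × 0.113 / 2.01×10⁻⁴ = 4.98×10⁻⁹ F.
U₁ = 9.41×10⁻⁸ J.
Battery connected ⇒ V is held fixed. C₂ = 2.99 C₁ and U = ½CV², so U₂/U₁ = C₂/C₁ = 2.99.
U₂ = 2.99 × 9.41×10⁻⁸ = 2.81×10⁻⁷ J.

U ≈ 281 nJ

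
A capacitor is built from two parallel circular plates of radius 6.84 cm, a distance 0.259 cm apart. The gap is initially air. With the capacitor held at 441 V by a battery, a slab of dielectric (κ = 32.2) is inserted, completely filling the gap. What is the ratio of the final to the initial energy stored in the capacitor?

U₂/U₁ ≈ 32.2

Battery connected ⇒ V is held fixed.
C₂ = 32.2 C₁ and U = ½CV², so U₂/U₁ = C₂/C₁ = 32.2.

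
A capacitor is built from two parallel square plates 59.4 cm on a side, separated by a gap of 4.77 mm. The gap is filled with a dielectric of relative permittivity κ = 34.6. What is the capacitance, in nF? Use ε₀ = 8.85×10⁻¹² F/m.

A = (59.4 cm)² = 0.353 m².
C = κε₀A/d = 34.6 × 8.85×10⁻¹² × 0.353 / 4.77×10⁻³ = 2.27×10⁻⁸ F.

22.7 nF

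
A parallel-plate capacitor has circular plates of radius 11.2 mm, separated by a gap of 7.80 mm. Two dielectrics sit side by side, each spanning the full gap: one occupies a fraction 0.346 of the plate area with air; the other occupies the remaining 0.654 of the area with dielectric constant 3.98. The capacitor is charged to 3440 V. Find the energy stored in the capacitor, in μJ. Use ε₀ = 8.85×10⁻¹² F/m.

A = π(11.2 mm)² = 3.94×10⁻⁴ m².
Side-by-side slabs ⇒ two capacitors in parallel, each spanning the full gap.
C₁ = κ₁ε₀A₁/d = 1.00 × 8.85×10⁻¹² × 1.36×10⁻⁴ / 7.80×10⁻³ = 1.55×10⁻¹³ F.
C₂ = κ₂ε₀A₂/d = 3.98 × 8.85×10⁻¹² × 2.58×10⁻⁴ / 7.80×10⁻³ = 1.16×10⁻¹² F.
C = C₁ + C₂ = 1.32×10⁻¹² F.
U = ½CV² = ½ × 1.32×10⁻¹² × (3440)² = 7.80×10⁻⁶ J.

7.80 μJ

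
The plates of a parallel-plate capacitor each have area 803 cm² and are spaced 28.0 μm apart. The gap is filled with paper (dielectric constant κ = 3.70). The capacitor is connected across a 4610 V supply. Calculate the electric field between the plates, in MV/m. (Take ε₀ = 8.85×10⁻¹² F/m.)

E = V/d = 4610 / 2.80×10⁻⁵ = 1.65×10⁸ V/m.

165 MV/m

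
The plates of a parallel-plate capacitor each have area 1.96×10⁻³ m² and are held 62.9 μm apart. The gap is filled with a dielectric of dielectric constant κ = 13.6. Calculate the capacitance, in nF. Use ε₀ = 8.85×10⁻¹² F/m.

C ≈ 3.75 nF

C = κε₀A/d = 13.6 × 8.85×10⁻¹² × 1.96×10⁻³ / 6.29×10⁻⁵ = 3.75×10⁻⁹ F.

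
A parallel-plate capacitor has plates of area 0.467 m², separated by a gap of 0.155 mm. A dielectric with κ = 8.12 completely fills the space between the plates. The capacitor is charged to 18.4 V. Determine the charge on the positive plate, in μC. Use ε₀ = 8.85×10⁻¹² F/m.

C = κε₀A/d = 8.12 × 8.85×10⁻¹² × 0.467 / 1.55×10⁻⁴ = 2.17×10⁻⁷ F.
Q = CV = 2.17×10⁻⁷ × 18.4 = 3.98×10⁻⁶ C.

3.98 μC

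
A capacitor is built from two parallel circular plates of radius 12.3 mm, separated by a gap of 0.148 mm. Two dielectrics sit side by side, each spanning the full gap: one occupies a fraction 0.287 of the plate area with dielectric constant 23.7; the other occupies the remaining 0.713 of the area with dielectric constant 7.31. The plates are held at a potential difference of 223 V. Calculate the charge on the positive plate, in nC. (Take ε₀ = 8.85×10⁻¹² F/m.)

Q ≈ 76.1 nC

A = π(12.3 mm)² = 4.75×10⁻⁴ m².
Side-by-side slabs ⇒ two capacitors in parallel, each spanning the full gap.
C₁ = κ₁ε₀A₁/d = 23.7 × 8.85×10⁻¹² × 1.36×10⁻⁴ / 1.48×10⁻⁴ = 1.93×10⁻¹⁰ F.
C₂ = κ₂ε₀A₂/d = 7.31 × 8.85×10⁻¹² × 3.39×10⁻⁴ / 1.48×10⁻⁴ = 1.48×10⁻¹⁰ F.
C = C₁ + C₂ = 3.41×10⁻¹⁰ F.
Q = CV = 3.41×10⁻¹⁰ × 223 = 7.61×10⁻⁸ C.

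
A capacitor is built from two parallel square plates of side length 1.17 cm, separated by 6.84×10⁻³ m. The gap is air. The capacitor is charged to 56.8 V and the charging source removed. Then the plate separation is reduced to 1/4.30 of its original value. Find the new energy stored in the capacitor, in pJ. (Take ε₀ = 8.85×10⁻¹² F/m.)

A = (1.17 cm)² = 1.37×10⁻⁴ m².
Initially C₁ = ε₀A/d = 8.85×10⁻¹² × 1.37×10⁻⁴ / 6.84×10⁻³ = 1.77×10⁻¹³ F.
U₁ = 2.86×10⁻¹⁰ J.
Isolated ⇒ Q is held fixed. C₂ = 4.30 C₁ and U = Q²/(2C), so U₂/U₁ = C₁/C₂ = 0.233.
U₂ = 0.233 × 2.86×10⁻¹⁰ = 6.64×10⁻¹¹ J.

66.4 pJ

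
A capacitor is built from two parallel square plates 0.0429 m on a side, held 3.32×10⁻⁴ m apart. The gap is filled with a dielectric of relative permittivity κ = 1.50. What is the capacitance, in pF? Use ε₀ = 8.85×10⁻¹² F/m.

A = (0.0429 m)² = 1.84×10⁻³ m².
C = κε₀A/d = 1.50 × 8.85×10⁻¹² × 1.84×10⁻³ / 3.32×10⁻⁴ = 7.36×10⁻¹¹ F.

73.6 pF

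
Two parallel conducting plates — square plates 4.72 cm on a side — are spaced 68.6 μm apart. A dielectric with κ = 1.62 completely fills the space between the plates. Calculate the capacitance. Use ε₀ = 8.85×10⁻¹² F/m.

A = (4.72 cm)² = 2.23×10⁻³ m².
C = κε₀A/d = 1.62 × 8.85×10⁻¹² × 2.23×10⁻³ / 6.86×10⁻⁵ = 4.66×10⁻¹⁰ F.

466 pF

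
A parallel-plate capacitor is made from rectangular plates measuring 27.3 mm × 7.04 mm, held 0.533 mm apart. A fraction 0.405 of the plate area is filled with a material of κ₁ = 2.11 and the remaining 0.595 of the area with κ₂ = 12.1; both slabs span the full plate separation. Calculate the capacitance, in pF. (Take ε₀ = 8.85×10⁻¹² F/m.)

A = 27.3 × 7.04 mm² = 1.92×10⁻⁴ m².
Side-by-side slabs ⇒ two capacitors in parallel, each spanning the full gap.
C₁ = κ₁ε₀A₁/d = 2.11 × 8.85×10⁻¹² × 7.78×10⁻⁵ / 5.33×10⁻⁴ = 2.73×10⁻¹² F.
C₂ = κ₂ε₀A₂/d = 12.1 × 8.85×10⁻¹² × 1.14×10⁻⁴ / 5.33×10⁻⁴ = 2.30×10⁻¹¹ F.
C = C₁ + C₂ = 2.57×10⁻¹¹ F.

C ≈ 25.7 pF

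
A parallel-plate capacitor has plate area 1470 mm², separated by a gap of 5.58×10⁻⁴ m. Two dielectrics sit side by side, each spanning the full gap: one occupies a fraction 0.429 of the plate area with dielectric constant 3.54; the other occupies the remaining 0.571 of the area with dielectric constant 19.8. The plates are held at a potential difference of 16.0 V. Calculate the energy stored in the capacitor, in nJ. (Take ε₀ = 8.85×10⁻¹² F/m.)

U ≈ 38.3 nJ

A = 1470 mm² = 1.47×10⁻³ m².
Side-by-side slabs ⇒ two capacitors in parallel, each spanning the full gap.
C₁ = κ₁ε₀A₁/d = 3.54 × 8.85×10⁻¹² × 6.31×10⁻⁴ / 5.58×10⁻⁴ = 3.54×10⁻¹¹ F.
C₂ = κ₂ε₀A₂/d = 19.8 × 8.85×10⁻¹² × 8.39×10⁻⁴ / 5.58×10⁻⁴ = 2.64×10⁻¹⁰ F.
C = C₁ + C₂ = 2.99×10⁻¹⁰ F.
U = ½CV² = ½ × 2.99×10⁻¹⁰ × (16.0)² = 3.83×10⁻⁸ J.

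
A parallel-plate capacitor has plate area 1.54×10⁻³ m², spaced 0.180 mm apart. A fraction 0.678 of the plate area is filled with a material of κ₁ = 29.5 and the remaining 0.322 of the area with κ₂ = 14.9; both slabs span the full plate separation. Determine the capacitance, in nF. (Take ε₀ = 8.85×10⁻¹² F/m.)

Side-by-side slabs ⇒ two capacitors in parallel, each spanning the full gap.
C₁ = κ₁ε₀A₁/d = 29.5 × 8.85×10⁻¹² × 1.04×10⁻³ / 1.80×10⁻⁴ = 1.51×10⁻⁹ F.
C₂ = κ₂ε₀A₂/d = 14.9 × 8.85×10⁻¹² × 4.96×10⁻⁴ / 1.80×10⁻⁴ = 3.63×10⁻¹⁰ F.
C = C₁ + C₂ = 1.88×10⁻⁹ F.

C ≈ 1.88 nF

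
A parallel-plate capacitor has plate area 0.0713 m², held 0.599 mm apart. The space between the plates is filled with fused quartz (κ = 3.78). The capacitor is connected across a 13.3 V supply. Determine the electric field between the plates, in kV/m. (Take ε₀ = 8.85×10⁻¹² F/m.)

E ≈ 22.2 kV/m

E = V/d = 13.3 / 5.99×10⁻⁴ = 2.22×10⁴ V/m.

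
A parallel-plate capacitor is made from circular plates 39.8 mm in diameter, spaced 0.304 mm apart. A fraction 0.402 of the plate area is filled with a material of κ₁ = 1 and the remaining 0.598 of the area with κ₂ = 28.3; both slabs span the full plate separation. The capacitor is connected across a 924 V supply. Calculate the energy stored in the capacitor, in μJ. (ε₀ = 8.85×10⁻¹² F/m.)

A = π(39.8/2 mm)² = 1.24×10⁻³ m².
Side-by-side slabs ⇒ two capacitors in parallel, each spanning the full gap.
C₁ = κ₁ε₀A₁/d = 1.00 × 8.85×10⁻¹² × 5.00×10⁻⁴ / 3.04×10⁻⁴ = 1.46×10⁻¹¹ F.
C₂ = κ₂ε₀A₂/d = 28.3 × 8.85×10⁻¹² × 7.44×10⁻⁴ / 3.04×10⁻⁴ = 6.13×10⁻¹⁰ F.
C = C₁ + C₂ = 6.27×10⁻¹⁰ F.
U = ½CV² = ½ × 6.27×10⁻¹⁰ × (924)² = 2.68×10⁻⁴ J.

U ≈ 268 μJ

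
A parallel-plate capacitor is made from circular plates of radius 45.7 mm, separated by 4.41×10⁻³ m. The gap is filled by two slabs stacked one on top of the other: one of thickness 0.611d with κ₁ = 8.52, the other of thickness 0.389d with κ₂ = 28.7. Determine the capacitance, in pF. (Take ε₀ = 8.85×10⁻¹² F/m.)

C ≈ 154 pF

A = π(45.7 mm)² = 6.56×10⁻³ m².
Stacked slabs ⇒ two capacitors in series, each with the full plate area.
C₁ = κ₁ε₀A/d₁ = 8.52 × 8.85×10⁻¹² × 6.56×10⁻³ / 2.69×10⁻³ = 1.84×10⁻¹⁰ F.
C₂ = κ₂ε₀A/d₂ = 28.7 × 8.85×10⁻¹² × 6.56×10⁻³ / 1.72×10⁻³ = 9.71×10⁻¹⁰ F.
C = (1/C₁ + 1/C₂)⁻¹ = 1.54×10⁻¹⁰ F.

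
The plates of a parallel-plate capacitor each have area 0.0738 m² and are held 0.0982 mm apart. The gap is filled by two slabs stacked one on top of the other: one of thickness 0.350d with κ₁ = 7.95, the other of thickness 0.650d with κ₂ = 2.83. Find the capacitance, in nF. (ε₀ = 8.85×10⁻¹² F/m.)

C ≈ 24.3 nF

Stacked slabs ⇒ two capacitors in series, each with the full plate area.
C₁ = κ₁ε₀A/d₁ = 7.95 × 8.85×10⁻¹² × 7.38×10⁻² / 3.44×10⁻⁵ = 1.51×10⁻⁷ F.
C₂ = κ₂ε₀A/d₂ = 2.83 × 8.85×10⁻¹² × 7.38×10⁻² / 6.38×10⁻⁵ = 2.90×10⁻⁸ F.
C = (1/C₁ + 1/C₂)⁻¹ = 2.43×10⁻⁸ F.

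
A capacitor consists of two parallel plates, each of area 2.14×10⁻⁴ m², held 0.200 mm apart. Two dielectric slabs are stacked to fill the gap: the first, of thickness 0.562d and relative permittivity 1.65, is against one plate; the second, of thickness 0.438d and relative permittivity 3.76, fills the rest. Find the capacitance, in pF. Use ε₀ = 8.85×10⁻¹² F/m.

20.7 pF

Stacked slabs ⇒ two capacitors in series, each with the full plate area.
C₁ = κ₁ε₀A/d₁ = 1.65 × 8.85×10⁻¹² × 2.14×10⁻⁴ / 1.12×10⁻⁴ = 2.78×10⁻¹¹ F.
C₂ = κ₂ε₀A/d₂ = 3.76 × 8.85×10⁻¹² × 2.14×10⁻⁴ / 8.76×10⁻⁵ = 8.13×10⁻¹¹ F.
C = (1/C₁ + 1/C₂)⁻¹ = 2.07×10⁻¹¹ F.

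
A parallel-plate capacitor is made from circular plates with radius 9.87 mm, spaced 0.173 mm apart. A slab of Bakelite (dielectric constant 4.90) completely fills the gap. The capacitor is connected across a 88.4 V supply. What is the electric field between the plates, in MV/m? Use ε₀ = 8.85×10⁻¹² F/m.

E ≈ 0.511 MV/m

E = V/d = 88.4 / 1.73×10⁻⁴ = 5.11×10⁵ V/m.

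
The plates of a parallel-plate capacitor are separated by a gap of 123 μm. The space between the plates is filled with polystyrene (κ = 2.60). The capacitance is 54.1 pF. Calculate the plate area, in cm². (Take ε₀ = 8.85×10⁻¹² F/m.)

A = Cd/(κε₀) = 5.41×10⁻¹¹ × 1.23×10⁻⁴ / (2.60 × 8.85×10⁻¹²) = 2.89×10⁻⁴ m².

A ≈ 2.89 cm²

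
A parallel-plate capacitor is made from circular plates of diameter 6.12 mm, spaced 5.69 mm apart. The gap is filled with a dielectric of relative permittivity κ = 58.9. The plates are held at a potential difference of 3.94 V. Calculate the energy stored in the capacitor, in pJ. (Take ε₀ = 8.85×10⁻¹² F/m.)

A = π(6.12/2 mm)² = 2.94×10⁻⁵ m².
C = κε₀A/d = 58.9 × 8.85×10⁻¹² × 2.94×10⁻⁵ / 5.69×10⁻³ = 2.69×10⁻¹² F.
U = ½CV² = ½ × 2.69×10⁻¹² × (3.94)² = 2.09×10⁻¹¹ J.

U ≈ 20.9 pJ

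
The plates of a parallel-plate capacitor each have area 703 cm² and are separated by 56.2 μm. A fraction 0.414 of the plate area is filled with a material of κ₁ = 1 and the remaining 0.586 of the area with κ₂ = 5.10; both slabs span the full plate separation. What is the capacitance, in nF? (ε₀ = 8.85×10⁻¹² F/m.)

37.7 nF

A = 703 cm² = 7.03×10⁻² m².
Side-by-side slabs ⇒ two capacitors in parallel, each spanning the full gap.
C₁ = κ₁ε₀A₁/d = 1.00 × 8.85×10⁻¹² × 2.91×10⁻² / 5.62×10⁻⁵ = 4.58×10⁻⁹ F.
C₂ = κ₂ε₀A₂/d = 5.10 × 8.85×10⁻¹² × 4.12×10⁻² / 5.62×10⁻⁵ = 3.31×10⁻⁸ F.
C = C₁ + C₂ = 3.77×10⁻⁸ F.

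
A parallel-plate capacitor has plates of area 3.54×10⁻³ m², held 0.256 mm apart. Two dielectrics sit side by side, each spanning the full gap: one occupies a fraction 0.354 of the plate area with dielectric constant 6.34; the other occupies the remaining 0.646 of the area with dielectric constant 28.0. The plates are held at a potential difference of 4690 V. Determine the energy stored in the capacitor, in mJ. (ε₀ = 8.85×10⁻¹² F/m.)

U ≈ 27.4 mJ

Side-by-side slabs ⇒ two capacitors in parallel, each spanning the full gap.
C₁ = κ₁ε₀A₁/d = 6.34 × 8.85×10⁻¹² × 1.25×10⁻³ / 2.56×10⁻⁴ = 2.75×10⁻¹⁰ F.
C₂ = κ₂ε₀A₂/d = 28.0 × 8.85×10⁻¹² × 2.29×10⁻³ / 2.56×10⁻⁴ = 2.21×10⁻⁹ F.
C = C₁ + C₂ = 2.49×10⁻⁹ F.
U = ½CV² = ½ × 2.49×10⁻⁹ × (4690)² = 2.74×10⁻² J.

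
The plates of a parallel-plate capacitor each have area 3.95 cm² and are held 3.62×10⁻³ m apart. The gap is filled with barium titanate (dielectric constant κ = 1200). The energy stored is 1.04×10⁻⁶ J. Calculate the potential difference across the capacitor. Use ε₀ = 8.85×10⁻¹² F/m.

A = 3.95 cm² = 3.95×10⁻⁴ m².
C = κε₀A/d = 1200 × 8.85×10⁻¹² × 3.95×10⁻⁴ / 3.62×10⁻³ = 1.16×10⁻⁹ F.
V = √(2U/C) = √(2 × 1.04×10⁻⁶ / 1.16×10⁻⁹) = 42.4 V.

42.4 V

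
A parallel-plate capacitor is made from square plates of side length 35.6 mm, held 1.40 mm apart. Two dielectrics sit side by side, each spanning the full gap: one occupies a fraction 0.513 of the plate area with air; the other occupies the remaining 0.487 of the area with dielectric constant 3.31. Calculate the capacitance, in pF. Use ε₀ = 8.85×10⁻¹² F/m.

A = (35.6 mm)² = 1.27×10⁻³ m².
Side-by-side slabs ⇒ two capacitors in parallel, each spanning the full gap.
C₁ = κ₁ε₀A₁/d = 1.00 × 8.85×10⁻¹² × 6.50×10⁻⁴ / 1.40×10⁻³ = 4.11×10⁻¹² F.
C₂ = κ₂ε₀A₂/d = 3.31 × 8.85×10⁻¹² × 6.17×10⁻⁴ / 1.40×10⁻³ = 1.29×10⁻¹¹ F.
C = C₁ + C₂ = 1.70×10⁻¹¹ F.

17.0 pF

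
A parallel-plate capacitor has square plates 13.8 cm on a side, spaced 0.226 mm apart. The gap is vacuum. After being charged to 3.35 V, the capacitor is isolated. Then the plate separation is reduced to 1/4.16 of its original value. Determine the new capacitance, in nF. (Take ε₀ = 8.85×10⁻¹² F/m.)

A = (13.8 cm)² = 1.90×10⁻² m².
Initially C₁ = ε₀A/d = 8.85×10⁻¹² × 1.90×10⁻² / 2.26×10⁻⁴ = 7.46×10⁻¹⁰ F.
C = ε₀A/d scales as 1/d, so C₂/C₁ = d₁/d₂ = 4.16.
C₂ = 4.16 × 7.46×10⁻¹⁰ = 3.10×10⁻⁹ F.

3.10 nF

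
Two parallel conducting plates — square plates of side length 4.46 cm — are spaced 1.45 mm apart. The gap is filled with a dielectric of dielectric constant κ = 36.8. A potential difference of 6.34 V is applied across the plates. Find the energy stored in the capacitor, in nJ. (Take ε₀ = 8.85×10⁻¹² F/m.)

8.98 nJ

A = (4.46 cm)² = 1.99×10⁻³ m².
C = κε₀A/d = 36.8 × 8.85×10⁻¹² × 1.99×10⁻³ / 1.45×10⁻³ = 4.47×10⁻¹⁰ F.
U = ½CV² = ½ × 4.47×10⁻¹⁰ × (6.34)² = 8.98×10⁻⁹ J.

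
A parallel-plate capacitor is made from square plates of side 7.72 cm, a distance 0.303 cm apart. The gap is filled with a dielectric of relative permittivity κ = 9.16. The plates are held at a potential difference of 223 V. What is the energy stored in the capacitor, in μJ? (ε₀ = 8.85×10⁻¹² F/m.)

A = (7.72 cm)² = 5.96×10⁻³ m².
C = κε₀A/d = 9.16 × 8.85×10⁻¹² × 5.96×10⁻³ / 3.03×10⁻³ = 1.59×10⁻¹⁰ F.
U = ½CV² = ½ × 1.59×10⁻¹⁰ × (223)² = 3.96×10⁻⁶ J.

3.96 μJ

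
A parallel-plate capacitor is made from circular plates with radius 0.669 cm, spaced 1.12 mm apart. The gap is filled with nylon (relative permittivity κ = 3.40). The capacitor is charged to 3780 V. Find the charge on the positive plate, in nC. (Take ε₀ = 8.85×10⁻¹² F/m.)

A = π(0.669 cm)² = 1.41×10⁻⁴ m².
C = κε₀A/d = 3.40 × 8.85×10⁻¹² × 1.41×10⁻⁴ / 1.12×10⁻³ = 3.78×10⁻¹² F.
Q = CV = 3.78×10⁻¹² × 3780 = 1.43×10⁻⁸ C.

14.3 nC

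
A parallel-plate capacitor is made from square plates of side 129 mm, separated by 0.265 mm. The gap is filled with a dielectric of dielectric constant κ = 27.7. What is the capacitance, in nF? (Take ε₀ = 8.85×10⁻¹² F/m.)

C ≈ 15.4 nF

A = (129 mm)² = 1.66×10⁻² m².
C = κε₀A/d = 27.7 × 8.85×10⁻¹² × 1.66×10⁻² / 2.65×10⁻⁴ = 1.54×10⁻⁸ F.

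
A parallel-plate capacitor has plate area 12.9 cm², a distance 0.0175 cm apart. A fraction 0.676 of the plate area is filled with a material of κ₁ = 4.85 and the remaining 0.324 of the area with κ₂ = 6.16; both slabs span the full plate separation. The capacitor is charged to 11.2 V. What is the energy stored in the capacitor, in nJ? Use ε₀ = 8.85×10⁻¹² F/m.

U ≈ 21.6 nJ

A = 12.9 cm² = 1.29×10⁻³ m².
Side-by-side slabs ⇒ two capacitors in parallel, each spanning the full gap.
C₁ = κ₁ε₀A₁/d = 4.85 × 8.85×10⁻¹² × 8.72×10⁻⁴ / 1.75×10⁻⁴ = 2.14×10⁻¹⁰ F.
C₂ = κ₂ε₀A₂/d = 6.16 × 8.85×10⁻¹² × 4.18×10⁻⁴ / 1.75×10⁻⁴ = 1.30×10⁻¹⁰ F.
C = C₁ + C₂ = 3.44×10⁻¹⁰ F.
U = ½CV² = ½ × 3.44×10⁻¹⁰ × (11.2)² = 2.16×10⁻⁸ J.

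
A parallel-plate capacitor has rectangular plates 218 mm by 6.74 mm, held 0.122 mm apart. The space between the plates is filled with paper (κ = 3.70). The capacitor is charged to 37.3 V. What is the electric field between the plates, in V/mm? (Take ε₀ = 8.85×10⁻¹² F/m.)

306 V/mm

E = V/d = 37.3 / 1.22×10⁻⁴ = 3.06×10⁵ V/m.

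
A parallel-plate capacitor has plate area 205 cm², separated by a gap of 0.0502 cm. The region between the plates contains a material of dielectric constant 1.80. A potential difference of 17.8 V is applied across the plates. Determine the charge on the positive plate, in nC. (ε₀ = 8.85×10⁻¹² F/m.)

11.6 nC

A = 205 cm² = 2.05×10⁻² m².
C = κε₀A/d = 1.80 × 8.85×10⁻¹² × 2.05×10⁻² / 5.02×10⁻⁴ = 6.51×10⁻¹⁰ F.
Q = CV = 6.51×10⁻¹⁰ × 17.8 = 1.16×10⁻⁸ C.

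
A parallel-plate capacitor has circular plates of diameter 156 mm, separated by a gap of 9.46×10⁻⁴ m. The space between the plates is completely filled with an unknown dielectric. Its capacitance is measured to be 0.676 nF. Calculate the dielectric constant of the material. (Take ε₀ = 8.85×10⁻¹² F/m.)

A = π(156/2 mm)² = 1.91×10⁻² m².
κ = Cd/(ε₀A) = 6.76×10⁻¹⁰ × 9.46×10⁻⁴ / (8.85×10⁻¹² × 1.91×10⁻²) = 3.78.

3.78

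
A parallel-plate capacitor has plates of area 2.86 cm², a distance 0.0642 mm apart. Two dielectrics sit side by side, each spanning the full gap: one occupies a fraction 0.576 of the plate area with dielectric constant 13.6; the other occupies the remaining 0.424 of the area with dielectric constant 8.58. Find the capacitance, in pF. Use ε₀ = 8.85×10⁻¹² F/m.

C ≈ 452 pF

A = 2.86 cm² = 2.86×10⁻⁴ m².
Side-by-side slabs ⇒ two capacitors in parallel, each spanning the full gap.
C₁ = κ₁ε₀A₁/d = 13.6 × 8.85×10⁻¹² × 1.65×10⁻⁴ / 6.42×10⁻⁵ = 3.09×10⁻¹⁰ F.
C₂ = κ₂ε₀A₂/d = 8.58 × 8.85×10⁻¹² × 1.21×10⁻⁴ / 6.42×10⁻⁵ = 1.43×10⁻¹⁰ F.
C = C₁ + C₂ = 4.52×10⁻¹⁰ F.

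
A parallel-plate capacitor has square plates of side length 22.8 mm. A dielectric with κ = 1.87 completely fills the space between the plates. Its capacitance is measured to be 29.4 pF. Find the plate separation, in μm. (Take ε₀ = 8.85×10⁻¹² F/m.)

d ≈ 293 μm

A = (22.8 mm)² = 5.20×10⁻⁴ m².
d = κε₀A/C = 1.87 × 8.85×10⁻¹² × 5.20×10⁻⁴ / 2.94×10⁻¹¹ = 2.93×10⁻⁴ m.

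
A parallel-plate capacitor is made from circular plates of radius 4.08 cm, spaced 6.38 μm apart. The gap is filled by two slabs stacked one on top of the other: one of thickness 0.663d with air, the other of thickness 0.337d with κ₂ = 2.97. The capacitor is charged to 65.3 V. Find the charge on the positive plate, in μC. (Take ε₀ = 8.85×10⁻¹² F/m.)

A = π(4.08 cm)² = 5.23×10⁻³ m².
Stacked slabs ⇒ two capacitors in series, each with the full plate area.
C₁ = κ₁ε₀A/d₁ = 1.00 × 8.85×10⁻¹² × 5.23×10⁻³ / 4.23×10⁻⁶ = 1.09×10⁻⁸ F.
C₂ = κ₂ε₀A/d₂ = 2.97 × 8.85×10⁻¹² × 5.23×10⁻³ / 2.15×10⁻⁶ = 6.39×10⁻⁸ F.
C = (1/C₁ + 1/C₂)⁻¹ = 9.34×10⁻⁹ F.
Q = CV = 9.34×10⁻⁹ × 65.3 = 6.10×10⁻⁷ C.

0.610 μC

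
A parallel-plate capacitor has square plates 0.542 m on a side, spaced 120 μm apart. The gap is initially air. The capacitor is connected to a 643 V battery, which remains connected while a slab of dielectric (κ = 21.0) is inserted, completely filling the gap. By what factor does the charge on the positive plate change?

Q₂/Q₁ ≈ 21.0

Battery connected ⇒ V is held fixed.
C₂ = 21.0 C₁ and Q = CV, so Q₂/Q₁ = C₂/C₁ = 21.0.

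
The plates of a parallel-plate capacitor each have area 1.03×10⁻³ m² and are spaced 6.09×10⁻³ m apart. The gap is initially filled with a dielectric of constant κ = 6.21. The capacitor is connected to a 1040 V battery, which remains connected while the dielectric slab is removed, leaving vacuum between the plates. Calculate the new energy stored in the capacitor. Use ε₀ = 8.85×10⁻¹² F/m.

U ≈ 0.809 μJ

Initially C₁ = κε₀A/d = 6.21 × 8.85×10⁻¹² × 1.03×10⁻³ / 6.09×10⁻³ = 9.30×10⁻¹² F.
U₁ = 5.03×10⁻⁶ J.
Battery connected ⇒ V is held fixed. C₂ = 0.161 C₁ and U = ½CV², so U₂/U₁ = C₂/C₁ = 0.161.
U₂ = 0.161 × 5.03×10⁻⁶ = 8.09×10⁻⁷ J.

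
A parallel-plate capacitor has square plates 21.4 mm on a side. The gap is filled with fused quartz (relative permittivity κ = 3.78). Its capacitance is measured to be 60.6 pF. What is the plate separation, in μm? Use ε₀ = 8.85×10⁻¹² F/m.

A = (21.4 mm)² = 4.58×10⁻⁴ m².
d = κε₀A/C = 3.78 × 8.85×10⁻¹² × 4.58×10⁻⁴ / 6.06×10⁻¹¹ = 2.53×10⁻⁴ m.

d ≈ 253 μm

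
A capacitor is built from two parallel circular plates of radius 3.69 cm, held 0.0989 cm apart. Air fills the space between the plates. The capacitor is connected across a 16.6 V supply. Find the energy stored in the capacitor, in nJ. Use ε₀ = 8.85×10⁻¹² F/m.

U ≈ 5.27 nJ

A = π(3.69 cm)² = 4.28×10⁻³ m².
C = ε₀A/d = 8.85×10⁻¹² × 4.28×10⁻³ / 9.89×10⁻⁴ = 3.83×10⁻¹¹ F.
U = ½CV² = ½ × 3.83×10⁻¹¹ × (16.6)² = 5.27×10⁻⁹ J.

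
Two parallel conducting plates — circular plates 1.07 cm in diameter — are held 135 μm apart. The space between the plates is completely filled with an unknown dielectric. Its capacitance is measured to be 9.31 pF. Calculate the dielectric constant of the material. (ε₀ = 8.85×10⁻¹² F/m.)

A = π(1.07/2 cm)² = 8.99×10⁻⁵ m².
κ = Cd/(ε₀A) = 9.31×10⁻¹² × 1.35×10⁻⁴ / (8.85×10⁻¹² × 8.99×10⁻⁵) = 1.58.

1.58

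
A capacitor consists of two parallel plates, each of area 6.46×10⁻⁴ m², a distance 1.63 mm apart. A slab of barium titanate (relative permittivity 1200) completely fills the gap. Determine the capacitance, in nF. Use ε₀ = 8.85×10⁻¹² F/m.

C ≈ 4.21 nF

C = κε₀A/d = 1200 × 8.85×10⁻¹² × 6.46×10⁻⁴ / 1.63×10⁻³ = 4.21×10⁻⁹ F.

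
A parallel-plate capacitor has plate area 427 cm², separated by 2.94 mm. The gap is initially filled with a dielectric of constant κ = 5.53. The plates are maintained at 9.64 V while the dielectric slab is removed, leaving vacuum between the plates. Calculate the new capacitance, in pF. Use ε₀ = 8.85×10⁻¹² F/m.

A = 427 cm² = 4.27×10⁻² m².
Initially C₁ = κε₀A/d = 5.53 × 8.85×10⁻¹² × 4.27×10⁻² / 2.94×10⁻³ = 7.11×10⁻¹⁰ F.
C = κε₀A/d scales with κ, so C₂/C₁ = 1/κ = 1/5.53 = 0.181.
C₂ = 0.181 × 7.11×10⁻¹⁰ = 1.29×10⁻¹⁰ F.

129 pF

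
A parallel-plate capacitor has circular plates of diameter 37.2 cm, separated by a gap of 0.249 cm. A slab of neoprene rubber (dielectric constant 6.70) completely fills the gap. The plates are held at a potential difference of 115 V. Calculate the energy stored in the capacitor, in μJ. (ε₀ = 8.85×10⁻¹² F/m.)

A = π(37.2/2 cm)² = 0.109 m².
C = κε₀A/d = 6.70 × 8.85×10⁻¹² × 0.109 / 2.49×10⁻³ = 2.59×10⁻⁹ F.
U = ½CV² = ½ × 2.59×10⁻⁹ × (115)² = 1.71×10⁻⁵ J.

17.1 μJ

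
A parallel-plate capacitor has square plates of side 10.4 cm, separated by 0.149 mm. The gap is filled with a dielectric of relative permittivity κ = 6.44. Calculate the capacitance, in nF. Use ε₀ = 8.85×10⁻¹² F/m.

C ≈ 4.14 nF

A = (10.4 cm)² = 1.08×10⁻² m².
C = κε₀A/d = 6.44 × 8.85×10⁻¹² × 1.08×10⁻² / 1.49×10⁻⁴ = 4.14×10⁻⁹ F.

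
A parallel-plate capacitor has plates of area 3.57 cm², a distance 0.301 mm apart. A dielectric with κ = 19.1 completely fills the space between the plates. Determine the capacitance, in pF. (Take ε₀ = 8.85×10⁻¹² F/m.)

A = 3.57 cm² = 3.57×10⁻⁴ m².
C = κε₀A/d = 19.1 × 8.85×10⁻¹² × 3.57×10⁻⁴ / 3.01×10⁻⁴ = 2.00×10⁻¹⁰ F.

C ≈ 200 pF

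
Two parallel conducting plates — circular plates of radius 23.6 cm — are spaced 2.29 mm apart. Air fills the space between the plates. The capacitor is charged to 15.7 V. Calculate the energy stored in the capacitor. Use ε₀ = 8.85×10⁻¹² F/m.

A = π(23.6 cm)² = 0.175 m².
C = ε₀A/d = 8.85×10⁻¹² × 0.175 / 2.29×10⁻³ = 6.76×10⁻¹⁰ F.
U = ½CV² = ½ × 6.76×10⁻¹⁰ × (15.7)² = 8.33×10⁻⁸ J.

U ≈ 83.3 nJ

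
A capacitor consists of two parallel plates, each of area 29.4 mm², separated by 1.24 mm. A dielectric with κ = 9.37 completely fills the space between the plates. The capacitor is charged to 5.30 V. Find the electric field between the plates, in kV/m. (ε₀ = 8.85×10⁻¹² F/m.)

4.27 kV/m

E = V/d = 5.30 / 1.24×10⁻³ = 4.27×10³ V/m.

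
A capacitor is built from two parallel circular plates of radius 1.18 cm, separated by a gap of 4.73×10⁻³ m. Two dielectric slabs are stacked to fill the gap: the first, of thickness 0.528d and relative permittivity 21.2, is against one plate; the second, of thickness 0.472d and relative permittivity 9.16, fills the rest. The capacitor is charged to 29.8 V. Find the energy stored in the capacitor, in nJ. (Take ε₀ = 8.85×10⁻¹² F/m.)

4.75 nJ

A = π(1.18 cm)² = 4.37×10⁻⁴ m².
Stacked slabs ⇒ two capacitors in series, each with the full plate area.
C₁ = κ₁ε₀A/d₁ = 21.2 × 8.85×10⁻¹² × 4.37×10⁻⁴ / 2.50×10⁻³ = 3.29×10⁻¹¹ F.
C₂ = κ₂ε₀A/d₂ = 9.16 × 8.85×10⁻¹² × 4.37×10⁻⁴ / 2.23×10⁻³ = 1.59×10⁻¹¹ F.
C = (1/C₁ + 1/C₂)⁻¹ = 1.07×10⁻¹¹ F.
U = ½CV² = ½ × 1.07×10⁻¹¹ × (29.8)² = 4.75×10⁻⁹ J.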